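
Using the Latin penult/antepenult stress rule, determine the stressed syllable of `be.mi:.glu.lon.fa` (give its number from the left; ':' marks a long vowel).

Classical Latin: stress the penult if heavy (long vowel or closed), else the antepenult.
Weights: 3 glu L, 4 lon H, 5 fa L.
The penult (syllable 4, lon) is heavy, so it takes stress.
Stress on syllable 4: be.mi:.glu.ˈlon.fa.

4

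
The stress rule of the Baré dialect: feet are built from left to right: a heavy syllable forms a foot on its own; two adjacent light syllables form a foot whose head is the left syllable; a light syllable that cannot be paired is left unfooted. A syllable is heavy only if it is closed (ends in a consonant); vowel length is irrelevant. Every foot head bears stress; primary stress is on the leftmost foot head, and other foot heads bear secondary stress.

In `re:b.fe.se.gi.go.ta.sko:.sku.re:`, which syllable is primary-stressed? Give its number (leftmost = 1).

1

Weights: 1 re:b H, 2 fe L, 3 se L, 4 gi L, 5 go L, 6 ta L, 7 sko: L, 8 sku L, 9 re: L.
Parse left to right (heavy = foot alone; LL = one foot; stranded L unfooted): (ˈre:b) (ˈfe.se) (ˈgi.go) (ˈta.sko:) (ˈsku.re:).
Foot heads: 1, 2, 4, 6, 8.
Primary stress on the leftmost head = syllable 1.
Primary stress: syllable 1 → ˈre:b.fe.se.gi.go.ta.sko:.sku.re:.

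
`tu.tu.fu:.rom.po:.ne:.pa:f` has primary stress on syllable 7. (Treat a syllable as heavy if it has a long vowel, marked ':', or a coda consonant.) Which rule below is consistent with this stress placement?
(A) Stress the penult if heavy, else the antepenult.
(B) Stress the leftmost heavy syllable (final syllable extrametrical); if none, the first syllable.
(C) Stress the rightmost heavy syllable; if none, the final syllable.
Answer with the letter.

Rule A → syllable 6 (observed: 7).
Rule B → syllable 3 (observed: 7).
Rule C → syllable 7 ✓.

C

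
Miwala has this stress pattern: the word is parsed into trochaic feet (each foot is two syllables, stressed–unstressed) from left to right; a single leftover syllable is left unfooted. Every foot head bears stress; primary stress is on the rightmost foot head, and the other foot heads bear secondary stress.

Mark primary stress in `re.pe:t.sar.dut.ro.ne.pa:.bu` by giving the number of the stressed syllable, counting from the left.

Parse left to right into trochaic (ˈσσ) feet: (ˈre.pe:t) (ˈsar.dut) (ˈro.ne) (ˈpa:.bu).
Foot heads (stressed positions): 1, 3, 5, 7.
End Rule Rightmost: primary stress on the rightmost head = syllable 7.
Primary stress: syllable 7 → re.pe:t.sar.dut.ro.ne.ˈpa:.bu.

7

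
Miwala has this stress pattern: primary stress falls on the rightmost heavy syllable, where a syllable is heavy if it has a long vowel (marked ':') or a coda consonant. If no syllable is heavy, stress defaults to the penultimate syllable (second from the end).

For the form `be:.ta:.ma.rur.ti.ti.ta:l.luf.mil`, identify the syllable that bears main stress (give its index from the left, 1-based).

9

Weights: 1 be: H, 2 ta: H, 3 ma L, 4 rur H, 5 ti L, 6 ti L, 7 ta:l H, 8 luf H, 9 mil H.
Heavy syllables in the domain: 1, 2, 4, 7, 8, 9. The rightmost is syllable 9 (mil).
Primary stress: syllable 9 → be:.ta:.ma.rur.ti.ti.ta:l.luf.ˈmil.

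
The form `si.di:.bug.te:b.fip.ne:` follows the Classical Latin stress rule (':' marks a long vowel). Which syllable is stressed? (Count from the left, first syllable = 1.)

5

Classical Latin: stress the penult if heavy (long vowel or closed), else the antepenult.
Weights: 4 te:b H, 5 fip H, 6 ne: H.
The penult (syllable 5, fip) is heavy, so it takes stress.
Stress on syllable 5: si.di:.bug.te:b.ˈfip.ne:.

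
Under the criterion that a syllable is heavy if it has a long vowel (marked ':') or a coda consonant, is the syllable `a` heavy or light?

`a`: short vowel, open (no coda). Short vowel, open → light.

light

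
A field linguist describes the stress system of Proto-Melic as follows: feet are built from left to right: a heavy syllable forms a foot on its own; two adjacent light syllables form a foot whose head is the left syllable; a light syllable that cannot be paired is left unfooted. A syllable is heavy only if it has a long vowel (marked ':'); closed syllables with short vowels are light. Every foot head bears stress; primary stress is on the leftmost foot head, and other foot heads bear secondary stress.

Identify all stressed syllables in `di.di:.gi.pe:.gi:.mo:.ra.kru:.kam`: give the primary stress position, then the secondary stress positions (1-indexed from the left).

Weights: 1 di L, 2 di: H, 3 gi L, 4 pe: H, 5 gi: H, 6 mo: H, 7 ra L, 8 kru: H, 9 kam L.
Parse left to right (heavy = foot alone; LL = one foot; stranded L unfooted): di (ˈdi:) gi (ˈpe:) (ˈgi:) (ˈmo:) ra (ˈkru:) kam.
Foot heads: 2, 4, 5, 6, 8.
Primary stress on the leftmost head = syllable 2.
Secondary stress on 4, 5, 6, 8: di.ˈdi:.gi.ˌpe:.ˌgi:.ˌmo:.ra.ˌkru:.kam.

primary 2, secondary 4, 5, 6, 8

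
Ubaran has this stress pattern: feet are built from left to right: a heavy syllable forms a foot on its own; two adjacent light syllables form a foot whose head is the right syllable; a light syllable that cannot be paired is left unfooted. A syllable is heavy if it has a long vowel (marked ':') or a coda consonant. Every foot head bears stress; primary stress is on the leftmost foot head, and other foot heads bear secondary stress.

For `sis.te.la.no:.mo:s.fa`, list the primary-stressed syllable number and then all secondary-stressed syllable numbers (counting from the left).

Weights: 1 sis H, 2 te L, 3 la L, 4 no: H, 5 mo:s H, 6 fa L.
Parse left to right (heavy = foot alone; LL = one foot; stranded L unfooted): (ˈsis) (te.ˈla) (ˈno:) (ˈmo:s) fa.
Foot heads: 1, 3, 4, 5.
Primary stress on the leftmost head = syllable 1.
Secondary stress on 3, 4, 5: ˈsis.te.ˌla.ˌno:.ˌmo:s.fa.

primary 1, secondary 3, 4, 5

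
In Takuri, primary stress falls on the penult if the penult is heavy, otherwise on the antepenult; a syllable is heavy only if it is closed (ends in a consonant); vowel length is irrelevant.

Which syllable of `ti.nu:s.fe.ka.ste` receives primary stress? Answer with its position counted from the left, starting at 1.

Weights: 3 fe L, 4 ka L, 5 ste L.
The penult (syllable 4, ka) is light, so stress falls on the antepenult (syllable 3, fe).
Primary stress: syllable 3 → ti.nu:s.ˈfe.ka.ste.

3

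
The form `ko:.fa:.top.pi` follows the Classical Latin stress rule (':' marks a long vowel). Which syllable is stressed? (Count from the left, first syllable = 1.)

Classical Latin: stress the penult if heavy (long vowel or closed), else the antepenult.
Weights: 2 fa: H, 3 top H, 4 pi L.
The penult (syllable 3, top) is heavy, so it takes stress.
Stress on syllable 3: ko:.fa:.ˈtop.pi.

3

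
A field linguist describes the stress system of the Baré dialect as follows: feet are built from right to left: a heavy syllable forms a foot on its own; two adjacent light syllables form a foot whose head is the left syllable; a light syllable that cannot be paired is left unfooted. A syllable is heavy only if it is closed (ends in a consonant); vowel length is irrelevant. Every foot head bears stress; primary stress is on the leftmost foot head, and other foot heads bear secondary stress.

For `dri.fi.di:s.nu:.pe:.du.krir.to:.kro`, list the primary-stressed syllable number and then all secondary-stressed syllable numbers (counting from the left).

primary 1, secondary 3, 5, 7, 8

Weights: 1 dri L, 2 fi L, 3 di:s H, 4 nu: L, 5 pe: L, 6 du L, 7 krir H, 8 to: L, 9 kro L.
Parse right to left (heavy = foot alone; LL = one foot; stranded L unfooted): (ˈdri.fi) (ˈdi:s) nu: (ˈpe:.du) (ˈkrir) (ˈto:.kro).
Foot heads: 1, 3, 5, 7, 8.
Primary stress on the leftmost head = syllable 1.
Secondary stress on 3, 5, 7, 8: ˈdri.fi.ˌdi:s.nu:.ˌpe:.du.ˌkrir.ˌto:.kro.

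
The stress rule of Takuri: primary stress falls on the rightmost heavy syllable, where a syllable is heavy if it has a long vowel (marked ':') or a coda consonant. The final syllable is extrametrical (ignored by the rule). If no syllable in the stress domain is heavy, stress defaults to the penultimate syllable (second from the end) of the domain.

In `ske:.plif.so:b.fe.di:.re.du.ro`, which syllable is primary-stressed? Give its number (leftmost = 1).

5

The final syllable (8, ro) is extrametrical; the stress domain is syllables 1–7.
Weights: 1 ske: H, 2 plif H, 3 so:b H, 4 fe L, 5 di: H, 6 re L, 7 du L.
Heavy syllables in the domain: 1, 2, 3, 5. The rightmost is syllable 5 (di:).
Primary stress: syllable 5 → ske:.plif.so:b.fe.ˈdi:.re.du.ro.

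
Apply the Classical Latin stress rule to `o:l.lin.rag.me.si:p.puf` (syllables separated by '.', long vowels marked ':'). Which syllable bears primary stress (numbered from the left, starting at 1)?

Classical Latin: stress the penult if heavy (long vowel or closed), else the antepenult.
Weights: 4 me L, 5 si:p H, 6 puf H.
The penult (syllable 5, si:p) is heavy, so it takes stress.
Stress on syllable 5: o:l.lin.rag.me.ˈsi:p.puf.

5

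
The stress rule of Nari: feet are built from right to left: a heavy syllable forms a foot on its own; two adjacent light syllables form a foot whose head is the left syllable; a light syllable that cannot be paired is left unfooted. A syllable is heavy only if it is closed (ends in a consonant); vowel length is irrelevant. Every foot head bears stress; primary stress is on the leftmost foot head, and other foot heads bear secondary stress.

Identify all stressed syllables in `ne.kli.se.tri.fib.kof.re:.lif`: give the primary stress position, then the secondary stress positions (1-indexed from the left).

Weights: 1 ne L, 2 kli L, 3 se L, 4 tri L, 5 fib H, 6 kof H, 7 re: L, 8 lif H.
Parse right to left (heavy = foot alone; LL = one foot; stranded L unfooted): (ˈne.kli) (ˈse.tri) (ˈfib) (ˈkof) re: (ˈlif).
Foot heads: 1, 3, 5, 6, 8.
Primary stress on the leftmost head = syllable 1.
Secondary stress on 3, 5, 6, 8: ˈne.kli.ˌse.tri.ˌfib.ˌkof.re:.ˌlif.

primary 1, secondary 3, 5, 6, 8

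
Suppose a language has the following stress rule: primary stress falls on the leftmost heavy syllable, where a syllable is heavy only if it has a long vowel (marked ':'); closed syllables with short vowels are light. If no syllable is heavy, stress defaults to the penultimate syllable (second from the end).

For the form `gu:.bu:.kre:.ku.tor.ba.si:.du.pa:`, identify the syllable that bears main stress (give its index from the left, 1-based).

1

Weights: 1 gu: H, 2 bu: H, 3 kre: H, 4 ku L, 5 tor L, 6 ba L, 7 si: H, 8 du L, 9 pa: H.
Heavy syllables in the domain: 1, 2, 3, 7, 9. The leftmost is syllable 1 (gu:).
Primary stress: syllable 1 → ˈgu:.bu:.kre:.ku.tor.ba.si:.du.pa:.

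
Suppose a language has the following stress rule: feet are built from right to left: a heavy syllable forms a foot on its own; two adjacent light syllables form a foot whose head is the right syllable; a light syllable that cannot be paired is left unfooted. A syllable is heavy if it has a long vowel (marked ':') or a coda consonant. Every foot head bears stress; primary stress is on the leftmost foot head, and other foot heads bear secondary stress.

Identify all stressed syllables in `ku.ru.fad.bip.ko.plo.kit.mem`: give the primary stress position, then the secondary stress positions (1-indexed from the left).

primary 2, secondary 3, 4, 6, 7, 8

Weights: 1 ku L, 2 ru L, 3 fad H, 4 bip H, 5 ko L, 6 plo L, 7 kit H, 8 mem H.
Parse right to left (heavy = foot alone; LL = one foot; stranded L unfooted): (ku.ˈru) (ˈfad) (ˈbip) (ko.ˈplo) (ˈkit) (ˈmem).
Foot heads: 2, 3, 4, 6, 7, 8.
Primary stress on the leftmost head = syllable 2.
Secondary stress on 3, 4, 6, 7, 8: ku.ˈru.ˌfad.ˌbip.ko.ˌplo.ˌkit.ˌmem.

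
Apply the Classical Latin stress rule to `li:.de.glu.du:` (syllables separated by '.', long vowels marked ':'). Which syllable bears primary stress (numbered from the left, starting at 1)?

Classical Latin: stress the penult if heavy (long vowel or closed), else the antepenult.
Weights: 2 de L, 3 glu L, 4 du: H.
The penult (syllable 3, glu) is light, so stress falls on the antepenult (syllable 2, de).
Stress on syllable 2: li:.ˈde.glu.du:.

2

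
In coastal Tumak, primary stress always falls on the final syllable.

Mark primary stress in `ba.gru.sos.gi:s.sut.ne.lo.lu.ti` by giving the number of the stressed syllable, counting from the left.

The word has 9 syllables; the final syllable is syllable 9 (ti).
Primary stress: syllable 9 → ba.gru.sos.gi:s.sut.ne.lo.lu.ˈti.

9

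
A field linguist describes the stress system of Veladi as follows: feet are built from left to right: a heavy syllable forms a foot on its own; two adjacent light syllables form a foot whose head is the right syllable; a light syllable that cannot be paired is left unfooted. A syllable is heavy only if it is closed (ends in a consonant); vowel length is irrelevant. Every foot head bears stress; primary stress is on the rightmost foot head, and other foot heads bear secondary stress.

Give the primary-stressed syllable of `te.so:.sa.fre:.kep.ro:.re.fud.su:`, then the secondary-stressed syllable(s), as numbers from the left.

primary 8, secondary 2, 4, 5, 7

Weights: 1 te L, 2 so: L, 3 sa L, 4 fre: L, 5 kep H, 6 ro: L, 7 re L, 8 fud H, 9 su: L.
Parse left to right (heavy = foot alone; LL = one foot; stranded L unfooted): (te.ˈso:) (sa.ˈfre:) (ˈkep) (ro:.ˈre) (ˈfud) su:.
Foot heads: 2, 4, 5, 7, 8.
Primary stress on the rightmost head = syllable 8.
Secondary stress on 2, 4, 5, 7: te.ˌso:.sa.ˌfre:.ˌkep.ro:.ˌre.ˈfud.su:.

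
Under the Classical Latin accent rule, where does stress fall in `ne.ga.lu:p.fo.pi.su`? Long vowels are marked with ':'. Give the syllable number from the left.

4

Classical Latin: stress the penult if heavy (long vowel or closed), else the antepenult.
Weights: 4 fo L, 5 pi L, 6 su L.
The penult (syllable 5, pi) is light, so stress falls on the antepenult (syllable 4, fo).
Stress on syllable 4: ne.ga.lu:p.ˈfo.pi.su.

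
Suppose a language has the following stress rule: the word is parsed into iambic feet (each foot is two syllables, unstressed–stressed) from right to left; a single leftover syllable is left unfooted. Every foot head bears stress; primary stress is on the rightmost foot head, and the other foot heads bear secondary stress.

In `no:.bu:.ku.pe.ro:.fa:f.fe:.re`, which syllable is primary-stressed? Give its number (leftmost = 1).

8

Parse right to left into iambic (σˈσ) feet: (no:.ˈbu:) (ku.ˈpe) (ro:.ˈfa:f) (fe:.ˈre).
Foot heads (stressed positions): 2, 4, 6, 8.
End Rule Rightmost: primary stress on the rightmost head = syllable 8.
Primary stress: syllable 8 → no:.bu:.ku.pe.ro:.fa:f.fe:.ˈre.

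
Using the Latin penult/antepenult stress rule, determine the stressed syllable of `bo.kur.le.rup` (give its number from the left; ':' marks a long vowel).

2

Classical Latin: stress the penult if heavy (long vowel or closed), else the antepenult.
Weights: 2 kur H, 3 le L, 4 rup H.
The penult (syllable 3, le) is light, so stress falls on the antepenult (syllable 2, kur).
Stress on syllable 2: bo.ˈkur.le.rup.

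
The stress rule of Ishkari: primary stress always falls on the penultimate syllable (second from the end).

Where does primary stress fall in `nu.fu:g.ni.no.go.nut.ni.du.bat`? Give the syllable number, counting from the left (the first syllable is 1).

8

The word has 9 syllables; the penultimate syllable (second from the end) is syllable 8 (du).
Primary stress: syllable 8 → nu.fu:g.ni.no.go.nut.ni.ˈdu.bat.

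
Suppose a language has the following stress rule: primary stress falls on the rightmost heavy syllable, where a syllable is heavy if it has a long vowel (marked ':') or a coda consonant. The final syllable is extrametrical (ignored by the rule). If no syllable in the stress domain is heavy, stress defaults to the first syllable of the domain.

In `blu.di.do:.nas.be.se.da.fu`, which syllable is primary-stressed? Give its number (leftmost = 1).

4

The final syllable (8, fu) is extrametrical; the stress domain is syllables 1–7.
Weights: 1 blu L, 2 di L, 3 do: H, 4 nas H, 5 be L, 6 se L, 7 da L.
Heavy syllables in the domain: 3, 4. The rightmost is syllable 4 (nas).
Primary stress: syllable 4 → blu.di.do:.ˈnas.be.se.da.fu.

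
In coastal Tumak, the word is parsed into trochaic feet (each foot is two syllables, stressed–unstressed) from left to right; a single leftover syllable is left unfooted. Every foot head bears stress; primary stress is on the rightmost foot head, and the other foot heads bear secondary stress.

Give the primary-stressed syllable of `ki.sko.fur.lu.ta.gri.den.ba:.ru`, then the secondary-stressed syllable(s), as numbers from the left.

primary 7, secondary 1, 3, 5

Parse left to right into trochaic (ˈσσ) feet: (ˈki.sko) (ˈfur.lu) (ˈta.gri) (ˈden.ba:) ru. Syllable 9 is left unfooted.
Foot heads (stressed positions): 1, 3, 5, 7.
End Rule Rightmost: primary stress on the rightmost head = syllable 7.
Secondary stress on 1, 3, 5: ˌki.sko.ˌfur.lu.ˌta.gri.ˈden.ba:.ru.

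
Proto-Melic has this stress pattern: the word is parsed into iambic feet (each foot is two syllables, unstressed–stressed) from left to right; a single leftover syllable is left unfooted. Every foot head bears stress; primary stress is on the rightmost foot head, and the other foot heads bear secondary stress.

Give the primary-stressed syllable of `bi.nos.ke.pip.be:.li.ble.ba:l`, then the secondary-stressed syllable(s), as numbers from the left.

Parse left to right into iambic (σˈσ) feet: (bi.ˈnos) (ke.ˈpip) (be:.ˈli) (ble.ˈba:l).
Foot heads (stressed positions): 2, 4, 6, 8.
End Rule Rightmost: primary stress on the rightmost head = syllable 8.
Secondary stress on 2, 4, 6: bi.ˌnos.ke.ˌpip.be:.ˌli.ble.ˈba:l.

primary 8, secondary 2, 4, 6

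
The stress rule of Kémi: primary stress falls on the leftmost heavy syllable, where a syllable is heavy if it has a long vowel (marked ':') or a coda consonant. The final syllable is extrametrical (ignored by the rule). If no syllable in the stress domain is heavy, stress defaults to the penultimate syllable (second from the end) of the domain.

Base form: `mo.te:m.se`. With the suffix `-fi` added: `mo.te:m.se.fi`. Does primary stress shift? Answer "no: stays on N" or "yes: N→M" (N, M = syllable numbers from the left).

Base `mo.te:m.se` (3 syllables):
  The final syllable (3, se) is extrametrical; the stress domain is syllables 1–2.
  Weights: 1 mo L, 2 te:m H.
  Heavy syllables in the domain: 2. The leftmost is syllable 2 (te:m).
  → primary stress on syllable 2.
Suffixed `mo.te:m.se.fi` (4 syllables):
  The final syllable (4, fi) is extrametrical; the stress domain is syllables 1–3.
  Weights: 1 mo L, 2 te:m H, 3 se L.
  Heavy syllables in the domain: 2. The leftmost is syllable 2 (te:m).
  → primary stress on syllable 2.

no: stays on 2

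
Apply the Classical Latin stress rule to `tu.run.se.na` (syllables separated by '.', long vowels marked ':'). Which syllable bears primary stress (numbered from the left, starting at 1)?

Classical Latin: stress the penult if heavy (long vowel or closed), else the antepenult.
Weights: 2 run H, 3 se L, 4 na L.
The penult (syllable 3, se) is light, so stress falls on the antepenult (syllable 2, run).
Stress on syllable 2: tu.ˈrun.se.na.

2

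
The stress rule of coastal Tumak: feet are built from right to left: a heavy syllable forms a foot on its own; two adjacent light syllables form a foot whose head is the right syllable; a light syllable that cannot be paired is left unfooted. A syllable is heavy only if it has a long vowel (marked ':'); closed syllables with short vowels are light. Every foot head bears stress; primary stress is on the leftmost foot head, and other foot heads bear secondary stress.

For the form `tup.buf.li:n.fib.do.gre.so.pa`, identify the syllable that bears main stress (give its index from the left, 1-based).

Weights: 1 tup L, 2 buf L, 3 li:n H, 4 fib L, 5 do L, 6 gre L, 7 so L, 8 pa L.
Parse right to left (heavy = foot alone; LL = one foot; stranded L unfooted): (tup.ˈbuf) (ˈli:n) fib (do.ˈgre) (so.ˈpa).
Foot heads: 2, 3, 6, 8.
Primary stress on the leftmost head = syllable 2.
Primary stress: syllable 2 → tup.ˈbuf.li:n.fib.do.gre.so.pa.

2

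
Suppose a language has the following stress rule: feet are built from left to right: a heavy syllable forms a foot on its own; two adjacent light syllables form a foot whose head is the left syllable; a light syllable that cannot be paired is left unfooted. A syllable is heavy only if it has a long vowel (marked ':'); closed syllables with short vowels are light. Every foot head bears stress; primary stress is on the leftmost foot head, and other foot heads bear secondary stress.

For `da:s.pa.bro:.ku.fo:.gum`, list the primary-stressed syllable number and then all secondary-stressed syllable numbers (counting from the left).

primary 1, secondary 3, 5

Weights: 1 da:s H, 2 pa L, 3 bro: H, 4 ku L, 5 fo: H, 6 gum L.
Parse left to right (heavy = foot alone; LL = one foot; stranded L unfooted): (ˈda:s) pa (ˈbro:) ku (ˈfo:) gum.
Foot heads: 1, 3, 5.
Primary stress on the leftmost head = syllable 1.
Secondary stress on 3, 5: ˈda:s.pa.ˌbro:.ku.ˌfo:.gum.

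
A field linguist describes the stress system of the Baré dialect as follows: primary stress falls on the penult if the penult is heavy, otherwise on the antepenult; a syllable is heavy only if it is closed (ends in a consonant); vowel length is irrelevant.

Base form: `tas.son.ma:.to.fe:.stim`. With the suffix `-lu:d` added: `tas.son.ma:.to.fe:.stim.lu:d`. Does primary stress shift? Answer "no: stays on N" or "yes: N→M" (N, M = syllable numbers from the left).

Base `tas.son.ma:.to.fe:.stim` (6 syllables):
  Weights: 4 to L, 5 fe: L, 6 stim H.
  The penult (syllable 5, fe:) is light, so stress falls on the antepenult (syllable 4, to).
  → primary stress on syllable 4.
Suffixed `tas.son.ma:.to.fe:.stim.lu:d` (7 syllables):
  Weights: 5 fe: L, 6 stim H, 7 lu:d H.
  The penult (syllable 6, stim) is heavy, so it takes stress.
  → primary stress on syllable 6.

yes: 4→6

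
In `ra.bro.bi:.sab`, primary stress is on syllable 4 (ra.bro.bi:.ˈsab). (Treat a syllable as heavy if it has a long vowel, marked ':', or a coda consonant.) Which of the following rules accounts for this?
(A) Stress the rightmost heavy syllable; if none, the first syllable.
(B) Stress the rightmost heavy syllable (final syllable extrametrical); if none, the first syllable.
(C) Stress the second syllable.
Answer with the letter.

A

Rule A → syllable 4 ✓.
Rule B → syllable 3 (observed: 4).
Rule C → syllable 2 (observed: 4).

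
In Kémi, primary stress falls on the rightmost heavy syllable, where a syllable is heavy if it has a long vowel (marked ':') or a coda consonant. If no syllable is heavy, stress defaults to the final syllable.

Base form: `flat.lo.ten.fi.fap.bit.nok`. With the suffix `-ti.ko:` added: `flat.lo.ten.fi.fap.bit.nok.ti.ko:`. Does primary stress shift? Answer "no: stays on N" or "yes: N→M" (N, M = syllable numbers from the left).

yes: 7→9

Base `flat.lo.ten.fi.fap.bit.nok` (7 syllables):
  Weights: 1 flat H, 2 lo L, 3 ten H, 4 fi L, 5 fap H, 6 bit H, 7 nok H.
  Heavy syllables in the domain: 1, 3, 5, 6, 7. The rightmost is syllable 7 (nok).
  → primary stress on syllable 7.
Suffixed `flat.lo.ten.fi.fap.bit.nok.ti.ko:` (9 syllables):
  Weights: 1 flat H, 2 lo L, 3 ten H, 4 fi L, 5 fap H, 6 bit H, 7 nok H, 8 ti L, 9 ko: H.
  Heavy syllables in the domain: 1, 3, 5, 6, 7, 9. The rightmost is syllable 9 (ko:).
  → primary stress on syllable 9.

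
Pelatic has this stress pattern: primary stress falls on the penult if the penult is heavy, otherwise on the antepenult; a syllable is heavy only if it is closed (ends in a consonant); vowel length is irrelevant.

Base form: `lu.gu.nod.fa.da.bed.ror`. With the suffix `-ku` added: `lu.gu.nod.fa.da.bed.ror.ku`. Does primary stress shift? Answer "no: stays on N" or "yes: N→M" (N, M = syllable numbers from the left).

yes: 6→7

Base `lu.gu.nod.fa.da.bed.ror` (7 syllables):
  Weights: 5 da L, 6 bed H, 7 ror H.
  The penult (syllable 6, bed) is heavy, so it takes stress.
  → primary stress on syllable 6.
Suffixed `lu.gu.nod.fa.da.bed.ror.ku` (8 syllables):
  Weights: 6 bed H, 7 ror H, 8 ku L.
  The penult (syllable 7, ror) is heavy, so it takes stress.
  → primary stress on syllable 7.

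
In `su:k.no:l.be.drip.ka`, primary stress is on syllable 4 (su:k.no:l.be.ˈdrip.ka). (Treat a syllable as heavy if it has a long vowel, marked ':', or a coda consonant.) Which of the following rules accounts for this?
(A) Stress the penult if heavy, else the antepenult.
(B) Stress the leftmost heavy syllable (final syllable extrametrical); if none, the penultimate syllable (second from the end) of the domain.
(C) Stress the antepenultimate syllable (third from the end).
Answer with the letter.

A

Rule A → syllable 4 ✓.
Rule B → syllable 1 (observed: 4).
Rule C → syllable 3 (observed: 4).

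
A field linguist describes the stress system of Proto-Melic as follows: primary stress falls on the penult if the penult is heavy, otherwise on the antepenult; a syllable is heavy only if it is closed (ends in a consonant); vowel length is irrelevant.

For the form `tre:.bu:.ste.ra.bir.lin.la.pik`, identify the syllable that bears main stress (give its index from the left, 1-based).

6

Weights: 6 lin H, 7 la L, 8 pik H.
The penult (syllable 7, la) is light, so stress falls on the antepenult (syllable 6, lin).
Primary stress: syllable 6 → tre:.bu:.ste.ra.bir.ˈlin.la.pik.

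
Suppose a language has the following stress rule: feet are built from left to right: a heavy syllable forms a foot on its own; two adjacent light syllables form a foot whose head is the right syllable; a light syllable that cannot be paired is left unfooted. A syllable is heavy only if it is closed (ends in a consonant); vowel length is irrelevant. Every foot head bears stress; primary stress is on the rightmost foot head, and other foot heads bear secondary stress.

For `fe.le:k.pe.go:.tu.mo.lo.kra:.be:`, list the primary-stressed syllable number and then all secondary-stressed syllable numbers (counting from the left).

primary 8, secondary 2, 4, 6

Weights: 1 fe L, 2 le:k H, 3 pe L, 4 go: L, 5 tu L, 6 mo L, 7 lo L, 8 kra: L, 9 be: L.
Parse left to right (heavy = foot alone; LL = one foot; stranded L unfooted): fe (ˈle:k) (pe.ˈgo:) (tu.ˈmo) (lo.ˈkra:) be:.
Foot heads: 2, 4, 6, 8.
Primary stress on the rightmost head = syllable 8.
Secondary stress on 2, 4, 6: fe.ˌle:k.pe.ˌgo:.tu.ˌmo.lo.ˈkra:.be:.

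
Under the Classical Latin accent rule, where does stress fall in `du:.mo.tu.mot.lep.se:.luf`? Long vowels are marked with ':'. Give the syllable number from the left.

Classical Latin: stress the penult if heavy (long vowel or closed), else the antepenult.
Weights: 5 lep H, 6 se: H, 7 luf H.
The penult (syllable 6, se:) is heavy, so it takes stress.
Stress on syllable 6: du:.mo.tu.mot.lep.ˈse:.luf.

6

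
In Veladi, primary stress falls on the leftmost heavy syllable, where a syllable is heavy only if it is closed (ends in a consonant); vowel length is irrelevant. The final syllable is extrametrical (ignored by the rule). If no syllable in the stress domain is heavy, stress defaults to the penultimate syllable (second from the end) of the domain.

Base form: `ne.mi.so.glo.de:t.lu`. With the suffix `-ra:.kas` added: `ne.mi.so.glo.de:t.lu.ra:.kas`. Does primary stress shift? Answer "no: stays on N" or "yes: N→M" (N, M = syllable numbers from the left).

no: stays on 5

Base `ne.mi.so.glo.de:t.lu` (6 syllables):
  The final syllable (6, lu) is extrametrical; the stress domain is syllables 1–5.
  Weights: 1 ne L, 2 mi L, 3 so L, 4 glo L, 5 de:t H.
  Heavy syllables in the domain: 5. The leftmost is syllable 5 (de:t).
  → primary stress on syllable 5.
Suffixed `ne.mi.so.glo.de:t.lu.ra:.kas` (8 syllables):
  The final syllable (8, kas) is extrametrical; the stress domain is syllables 1–7.
  Weights: 1 ne L, 2 mi L, 3 so L, 4 glo L, 5 de:t H, 6 lu L, 7 ra: L.
  Heavy syllables in the domain: 5. The leftmost is syllable 5 (de:t).
  → primary stress on syllable 5.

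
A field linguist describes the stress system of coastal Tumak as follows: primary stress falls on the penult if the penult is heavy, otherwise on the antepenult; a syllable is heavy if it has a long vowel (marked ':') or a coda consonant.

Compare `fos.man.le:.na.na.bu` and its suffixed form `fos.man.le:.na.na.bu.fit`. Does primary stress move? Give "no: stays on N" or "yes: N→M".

Base `fos.man.le:.na.na.bu` (6 syllables):
  Weights: 4 na L, 5 na L, 6 bu L.
  The penult (syllable 5, na) is light, so stress falls on the antepenult (syllable 4, na).
  → primary stress on syllable 4.
Suffixed `fos.man.le:.na.na.bu.fit` (7 syllables):
  Weights: 5 na L, 6 bu L, 7 fit H.
  The penult (syllable 6, bu) is light, so stress falls on the antepenult (syllable 5, na).
  → primary stress on syllable 5.

yes: 4→5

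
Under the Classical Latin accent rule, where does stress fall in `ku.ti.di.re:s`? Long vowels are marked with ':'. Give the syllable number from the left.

2

Classical Latin: stress the penult if heavy (long vowel or closed), else the antepenult.
Weights: 2 ti L, 3 di L, 4 re:s H.
The penult (syllable 3, di) is light, so stress falls on the antepenult (syllable 2, ti).
Stress on syllable 2: ku.ˈti.di.re:s.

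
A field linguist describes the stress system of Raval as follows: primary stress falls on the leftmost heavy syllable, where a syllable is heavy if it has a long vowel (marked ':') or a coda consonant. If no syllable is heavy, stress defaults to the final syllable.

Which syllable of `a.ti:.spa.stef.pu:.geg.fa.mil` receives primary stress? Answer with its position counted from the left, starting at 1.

2

Weights: 1 a L, 2 ti: H, 3 spa L, 4 stef H, 5 pu: H, 6 geg H, 7 fa L, 8 mil H.
Heavy syllables in the domain: 2, 4, 5, 6, 8. The leftmost is syllable 2 (ti:).
Primary stress: syllable 2 → a.ˈti:.spa.stef.pu:.geg.fa.mil.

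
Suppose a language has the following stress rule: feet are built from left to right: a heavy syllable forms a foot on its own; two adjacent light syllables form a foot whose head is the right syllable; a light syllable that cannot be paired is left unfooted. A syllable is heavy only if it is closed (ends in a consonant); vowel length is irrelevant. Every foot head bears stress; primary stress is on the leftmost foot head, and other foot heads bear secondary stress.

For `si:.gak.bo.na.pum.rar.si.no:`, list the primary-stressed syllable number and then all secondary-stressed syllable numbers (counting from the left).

primary 2, secondary 4, 5, 6, 8

Weights: 1 si: L, 2 gak H, 3 bo L, 4 na L, 5 pum H, 6 rar H, 7 si L, 8 no: L.
Parse left to right (heavy = foot alone; LL = one foot; stranded L unfooted): si: (ˈgak) (bo.ˈna) (ˈpum) (ˈrar) (si.ˈno:).
Foot heads: 2, 4, 5, 6, 8.
Primary stress on the leftmost head = syllable 2.
Secondary stress on 4, 5, 6, 8: si:.ˈgak.bo.ˌna.ˌpum.ˌrar.si.ˌno:.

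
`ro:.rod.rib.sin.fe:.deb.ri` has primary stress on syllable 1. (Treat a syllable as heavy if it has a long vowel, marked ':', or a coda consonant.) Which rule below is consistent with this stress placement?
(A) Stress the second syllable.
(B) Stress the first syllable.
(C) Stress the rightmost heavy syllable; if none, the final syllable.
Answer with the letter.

Rule A → syllable 2 (observed: 1).
Rule B → syllable 1 ✓.
Rule C → syllable 6 (observed: 1).

B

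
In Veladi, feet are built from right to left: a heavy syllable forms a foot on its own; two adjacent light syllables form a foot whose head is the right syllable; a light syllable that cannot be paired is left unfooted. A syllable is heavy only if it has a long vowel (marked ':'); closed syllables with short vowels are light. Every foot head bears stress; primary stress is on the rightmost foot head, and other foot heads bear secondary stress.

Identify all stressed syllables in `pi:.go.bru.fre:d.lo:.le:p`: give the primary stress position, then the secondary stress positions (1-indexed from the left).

Weights: 1 pi: H, 2 go L, 3 bru L, 4 fre:d H, 5 lo: H, 6 le:p H.
Parse right to left (heavy = foot alone; LL = one foot; stranded L unfooted): (ˈpi:) (go.ˈbru) (ˈfre:d) (ˈlo:) (ˈle:p).
Foot heads: 1, 3, 4, 5, 6.
Primary stress on the rightmost head = syllable 6.
Secondary stress on 1, 3, 4, 5: ˌpi:.go.ˌbru.ˌfre:d.ˌlo:.ˈle:p.

primary 6, secondary 1, 3, 4, 5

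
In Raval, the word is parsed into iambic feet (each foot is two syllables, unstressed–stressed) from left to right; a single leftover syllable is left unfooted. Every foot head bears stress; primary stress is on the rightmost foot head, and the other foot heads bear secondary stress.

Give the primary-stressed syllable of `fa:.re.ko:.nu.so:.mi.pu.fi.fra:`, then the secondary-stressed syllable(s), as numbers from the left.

primary 8, secondary 2, 4, 6

Parse left to right into iambic (σˈσ) feet: (fa:.ˈre) (ko:.ˈnu) (so:.ˈmi) (pu.ˈfi) fra:. Syllable 9 is left unfooted.
Foot heads (stressed positions): 2, 4, 6, 8.
End Rule Rightmost: primary stress on the rightmost head = syllable 8.
Secondary stress on 2, 4, 6: fa:.ˌre.ko:.ˌnu.so:.ˌmi.pu.ˈfi.fra:.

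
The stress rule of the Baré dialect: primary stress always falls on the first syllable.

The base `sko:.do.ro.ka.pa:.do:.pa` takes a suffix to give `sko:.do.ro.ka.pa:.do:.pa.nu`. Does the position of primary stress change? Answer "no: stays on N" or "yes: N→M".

Base `sko:.do.ro.ka.pa:.do:.pa` (7 syllables):
  The word has 7 syllables; the first syllable is syllable 1 (sko:).
  → primary stress on syllable 1.
Suffixed `sko:.do.ro.ka.pa:.do:.pa.nu` (8 syllables):
  The word has 8 syllables; the first syllable is syllable 1 (sko:).
  → primary stress on syllable 1.

no: stays on 1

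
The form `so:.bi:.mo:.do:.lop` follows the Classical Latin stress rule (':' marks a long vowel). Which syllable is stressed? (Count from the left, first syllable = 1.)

Classical Latin: stress the penult if heavy (long vowel or closed), else the antepenult.
Weights: 3 mo: H, 4 do: H, 5 lop H.
The penult (syllable 4, do:) is heavy, so it takes stress.
Stress on syllable 4: so:.bi:.mo:.ˈdo:.lop.

4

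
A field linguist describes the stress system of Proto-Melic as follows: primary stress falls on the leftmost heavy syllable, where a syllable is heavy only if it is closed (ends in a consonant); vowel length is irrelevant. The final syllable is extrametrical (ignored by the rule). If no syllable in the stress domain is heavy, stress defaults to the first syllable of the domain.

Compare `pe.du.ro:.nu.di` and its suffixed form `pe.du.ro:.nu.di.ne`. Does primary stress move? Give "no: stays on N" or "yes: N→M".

no: stays on 1

Base `pe.du.ro:.nu.di` (5 syllables):
  The final syllable (5, di) is extrametrical; the stress domain is syllables 1–4.
  Weights: 1 pe L, 2 du L, 3 ro: L, 4 nu L.
  No heavy syllable in the domain; default to the first syllable of the domain = syllable 1.
  → primary stress on syllable 1.
Suffixed `pe.du.ro:.nu.di.ne` (6 syllables):
  The final syllable (6, ne) is extrametrical; the stress domain is syllables 1–5.
  Weights: 1 pe L, 2 du L, 3 ro: L, 4 nu L, 5 di L.
  No heavy syllable in the domain; default to the first syllable of the domain = syllable 1.
  → primary stress on syllable 1.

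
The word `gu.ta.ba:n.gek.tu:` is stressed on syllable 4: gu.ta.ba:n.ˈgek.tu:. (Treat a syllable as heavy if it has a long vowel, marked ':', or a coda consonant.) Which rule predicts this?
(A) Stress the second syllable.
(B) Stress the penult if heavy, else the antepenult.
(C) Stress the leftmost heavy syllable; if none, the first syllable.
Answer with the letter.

Rule A → syllable 2 (observed: 4).
Rule B → syllable 4 ✓.
Rule C → syllable 3 (observed: 4).

B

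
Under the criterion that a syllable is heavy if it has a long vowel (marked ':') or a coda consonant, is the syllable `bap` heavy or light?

`bap`: short vowel, closed (coda /p/). Closed → heavy.

heavy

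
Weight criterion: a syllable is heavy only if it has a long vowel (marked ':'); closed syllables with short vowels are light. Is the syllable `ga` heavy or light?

`ga`: short vowel, open (no coda). Short vowel → light.

light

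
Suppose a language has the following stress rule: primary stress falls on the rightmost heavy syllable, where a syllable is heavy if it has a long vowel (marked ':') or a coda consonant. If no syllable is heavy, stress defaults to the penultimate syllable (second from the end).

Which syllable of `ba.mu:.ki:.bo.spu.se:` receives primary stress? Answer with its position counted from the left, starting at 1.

6

Weights: 1 ba L, 2 mu: H, 3 ki: H, 4 bo L, 5 spu L, 6 se: H.
Heavy syllables in the domain: 2, 3, 6. The rightmost is syllable 6 (se:).
Primary stress: syllable 6 → ba.mu:.ki:.bo.spu.ˈse:.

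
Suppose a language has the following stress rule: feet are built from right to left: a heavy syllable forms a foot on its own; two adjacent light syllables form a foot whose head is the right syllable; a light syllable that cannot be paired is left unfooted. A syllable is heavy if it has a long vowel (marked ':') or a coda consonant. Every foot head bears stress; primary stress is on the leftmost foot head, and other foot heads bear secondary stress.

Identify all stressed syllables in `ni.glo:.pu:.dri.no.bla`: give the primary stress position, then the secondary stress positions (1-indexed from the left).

Weights: 1 ni L, 2 glo: H, 3 pu: H, 4 dri L, 5 no L, 6 bla L.
Parse right to left (heavy = foot alone; LL = one foot; stranded L unfooted): ni (ˈglo:) (ˈpu:) dri (no.ˈbla).
Foot heads: 2, 3, 6.
Primary stress on the leftmost head = syllable 2.
Secondary stress on 3, 6: ni.ˈglo:.ˌpu:.dri.no.ˌbla.

primary 2, secondary 3, 6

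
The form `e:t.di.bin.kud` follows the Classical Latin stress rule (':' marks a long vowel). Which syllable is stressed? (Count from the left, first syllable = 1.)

Classical Latin: stress the penult if heavy (long vowel or closed), else the antepenult.
Weights: 2 di L, 3 bin H, 4 kud H.
The penult (syllable 3, bin) is heavy, so it takes stress.
Stress on syllable 3: e:t.di.ˈbin.kud.

3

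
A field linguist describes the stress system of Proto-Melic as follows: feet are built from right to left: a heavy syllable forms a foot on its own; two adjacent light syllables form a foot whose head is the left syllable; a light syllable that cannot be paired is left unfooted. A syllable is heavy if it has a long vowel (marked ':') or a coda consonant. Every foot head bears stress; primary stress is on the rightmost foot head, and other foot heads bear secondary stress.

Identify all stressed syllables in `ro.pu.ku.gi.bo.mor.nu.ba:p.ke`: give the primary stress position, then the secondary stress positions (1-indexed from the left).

Weights: 1 ro L, 2 pu L, 3 ku L, 4 gi L, 5 bo L, 6 mor H, 7 nu L, 8 ba:p H, 9 ke L.
Parse right to left (heavy = foot alone; LL = one foot; stranded L unfooted): ro (ˈpu.ku) (ˈgi.bo) (ˈmor) nu (ˈba:p) ke.
Foot heads: 2, 4, 6, 8.
Primary stress on the rightmost head = syllable 8.
Secondary stress on 2, 4, 6: ro.ˌpu.ku.ˌgi.bo.ˌmor.nu.ˈba:p.ke.

primary 8, secondary 2, 4, 6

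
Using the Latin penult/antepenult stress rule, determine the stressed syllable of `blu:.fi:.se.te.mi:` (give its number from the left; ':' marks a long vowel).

Classical Latin: stress the penult if heavy (long vowel or closed), else the antepenult.
Weights: 3 se L, 4 te L, 5 mi: H.
The penult (syllable 4, te) is light, so stress falls on the antepenult (syllable 3, se).
Stress on syllable 3: blu:.fi:.ˈse.te.mi:.

3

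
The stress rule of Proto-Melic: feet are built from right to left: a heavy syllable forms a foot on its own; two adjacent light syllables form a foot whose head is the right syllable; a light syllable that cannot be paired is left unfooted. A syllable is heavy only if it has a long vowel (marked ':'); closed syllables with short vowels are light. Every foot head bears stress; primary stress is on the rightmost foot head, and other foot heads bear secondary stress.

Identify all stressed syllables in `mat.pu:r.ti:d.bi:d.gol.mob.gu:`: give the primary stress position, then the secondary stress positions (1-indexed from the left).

primary 7, secondary 2, 3, 4, 6

Weights: 1 mat L, 2 pu:r H, 3 ti:d H, 4 bi:d H, 5 gol L, 6 mob L, 7 gu: H.
Parse right to left (heavy = foot alone; LL = one foot; stranded L unfooted): mat (ˈpu:r) (ˈti:d) (ˈbi:d) (gol.ˈmob) (ˈgu:).
Foot heads: 2, 3, 4, 6, 7.
Primary stress on the rightmost head = syllable 7.
Secondary stress on 2, 3, 4, 6: mat.ˌpu:r.ˌti:d.ˌbi:d.gol.ˌmob.ˈgu:.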